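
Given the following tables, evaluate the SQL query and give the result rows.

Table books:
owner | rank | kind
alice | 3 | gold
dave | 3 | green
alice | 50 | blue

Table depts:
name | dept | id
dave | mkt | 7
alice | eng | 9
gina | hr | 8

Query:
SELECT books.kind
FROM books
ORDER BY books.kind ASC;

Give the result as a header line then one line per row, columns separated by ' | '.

After SELECT (3 rows):
books.kind
gold
green
blue
After ORDER BY (3 rows):
books.kind
blue
gold
green

== RESULT ==
books.kind
blue
gold
green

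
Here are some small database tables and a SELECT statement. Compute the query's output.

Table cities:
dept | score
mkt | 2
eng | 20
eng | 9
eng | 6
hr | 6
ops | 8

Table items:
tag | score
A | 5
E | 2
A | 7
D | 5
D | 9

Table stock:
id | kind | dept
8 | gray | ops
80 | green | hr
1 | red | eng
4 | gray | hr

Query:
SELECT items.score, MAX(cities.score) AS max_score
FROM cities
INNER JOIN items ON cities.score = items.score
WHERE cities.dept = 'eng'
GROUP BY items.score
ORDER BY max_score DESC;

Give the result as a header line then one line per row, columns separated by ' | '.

After JOIN items (2 rows):
cities.dept | cities.score | items.tag | items.score
mkt | 2 | E | 2
eng | 9 | D | 9
After WHERE (1 rows):
cities.dept | cities.score | items.tag | items.score
eng | 9 | D | 9
After GROUP BY (1 rows):
items.score | max_score
9 | 9
After ORDER BY (1 rows):
items.score | max_score
9 | 9

== RESULT ==
items.score | max_score
9 | 9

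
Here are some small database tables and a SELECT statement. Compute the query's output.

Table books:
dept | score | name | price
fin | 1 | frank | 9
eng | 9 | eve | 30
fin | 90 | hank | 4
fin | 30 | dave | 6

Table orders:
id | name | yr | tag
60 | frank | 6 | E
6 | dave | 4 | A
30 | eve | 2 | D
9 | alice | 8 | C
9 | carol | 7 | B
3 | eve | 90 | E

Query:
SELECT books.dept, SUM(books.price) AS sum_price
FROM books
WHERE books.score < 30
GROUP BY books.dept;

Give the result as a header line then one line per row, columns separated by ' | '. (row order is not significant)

== RESULT ==
books.dept | sum_price
fin | 9
eng | 30

Derivation:
After WHERE (2 rows):
books.dept | books.score | books.name | books.price
fin | 1 | frank | 9
eng | 9 | eve | 30
After GROUP BY (2 rows):
books.dept | sum_price
fin | 9
eng | 30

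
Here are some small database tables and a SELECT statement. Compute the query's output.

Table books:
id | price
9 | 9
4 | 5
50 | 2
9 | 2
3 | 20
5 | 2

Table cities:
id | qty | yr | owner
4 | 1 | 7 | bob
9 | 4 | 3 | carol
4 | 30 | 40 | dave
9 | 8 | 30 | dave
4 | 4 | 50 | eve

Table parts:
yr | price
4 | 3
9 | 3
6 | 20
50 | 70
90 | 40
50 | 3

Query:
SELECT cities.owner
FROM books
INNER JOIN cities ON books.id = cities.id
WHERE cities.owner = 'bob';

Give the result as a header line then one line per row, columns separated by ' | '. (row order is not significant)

After JOIN cities (7 rows):
books.id | books.price | cities.id | cities.qty | cities.yr | cities.owner
9 | 9 | 9 | 4 | 3 | carol
9 | 9 | 9 | 8 | 30 | dave
4 | 5 | 4 | 1 | 7 | bob
4 | 5 | 4 | 30 | 40 | dave
4 | 5 | 4 | 4 | 50 | eve
9 | 2 | 9 | 4 | 3 | carol
9 | 2 | 9 | 8 | 30 | dave
After WHERE (1 rows):
books.id | books.price | cities.id | cities.qty | cities.yr | cities.owner
4 | 5 | 4 | 1 | 7 | bob
After SELECT (1 rows):
cities.owner
bob

== RESULT ==
cities.owner
bob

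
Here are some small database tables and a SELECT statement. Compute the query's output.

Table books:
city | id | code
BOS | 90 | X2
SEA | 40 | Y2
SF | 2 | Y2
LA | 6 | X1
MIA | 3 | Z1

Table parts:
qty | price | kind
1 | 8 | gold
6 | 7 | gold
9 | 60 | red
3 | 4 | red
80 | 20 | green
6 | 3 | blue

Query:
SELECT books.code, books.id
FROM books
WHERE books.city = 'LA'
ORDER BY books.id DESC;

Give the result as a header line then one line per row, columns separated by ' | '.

After WHERE (1 rows):
books.city | books.id | books.code
LA | 6 | X1
After SELECT (1 rows):
books.code | books.id
X1 | 6
After ORDER BY (1 rows):
books.code | books.id
X1 | 6

== RESULT ==
books.code | books.id
X1 | 6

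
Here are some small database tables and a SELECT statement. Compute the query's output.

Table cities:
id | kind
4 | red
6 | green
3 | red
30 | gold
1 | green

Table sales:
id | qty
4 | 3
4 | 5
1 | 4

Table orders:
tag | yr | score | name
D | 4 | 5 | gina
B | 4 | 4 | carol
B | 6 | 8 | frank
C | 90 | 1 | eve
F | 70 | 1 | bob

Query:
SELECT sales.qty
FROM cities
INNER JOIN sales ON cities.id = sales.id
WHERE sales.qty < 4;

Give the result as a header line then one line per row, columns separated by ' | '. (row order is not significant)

== RESULT ==
sales.qty
3

Derivation:
After JOIN sales (3 rows):
cities.id | cities.kind | sales.id | sales.qty
4 | red | 4 | 3
4 | red | 4 | 5
1 | green | 1 | 4
After WHERE (1 rows):
cities.id | cities.kind | sales.id | sales.qty
4 | red | 4 | 3
After SELECT (1 rows):
sales.qty
3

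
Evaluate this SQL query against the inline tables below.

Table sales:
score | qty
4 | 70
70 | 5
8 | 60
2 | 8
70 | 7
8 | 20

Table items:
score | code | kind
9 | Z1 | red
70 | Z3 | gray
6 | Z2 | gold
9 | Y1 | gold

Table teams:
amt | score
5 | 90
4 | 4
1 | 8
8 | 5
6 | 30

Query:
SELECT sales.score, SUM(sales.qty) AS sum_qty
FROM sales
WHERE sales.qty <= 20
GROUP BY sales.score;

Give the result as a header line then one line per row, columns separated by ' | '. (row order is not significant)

== RESULT ==
sales.score | sum_qty
70 | 12
2 | 8
8 | 20

Derivation:
After WHERE (4 rows):
sales.score | sales.qty
70 | 5
2 | 8
70 | 7
8 | 20
After GROUP BY (3 rows):
sales.score | sum_qty
70 | 12
2 | 8
8 | 20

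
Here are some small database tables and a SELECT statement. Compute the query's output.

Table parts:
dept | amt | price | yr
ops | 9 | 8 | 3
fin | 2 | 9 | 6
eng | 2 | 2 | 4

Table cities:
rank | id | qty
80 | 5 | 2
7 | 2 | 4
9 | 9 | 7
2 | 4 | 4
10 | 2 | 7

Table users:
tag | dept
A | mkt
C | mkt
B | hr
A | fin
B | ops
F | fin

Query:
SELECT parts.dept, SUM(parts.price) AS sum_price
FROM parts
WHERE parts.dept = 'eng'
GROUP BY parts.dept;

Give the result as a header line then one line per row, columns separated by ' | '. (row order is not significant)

After WHERE (1 rows):
parts.dept | parts.amt | parts.price | parts.yr
eng | 2 | 2 | 4
After GROUP BY (1 rows):
parts.dept | sum_price
eng | 2

== RESULT ==
parts.dept | sum_price
eng | 2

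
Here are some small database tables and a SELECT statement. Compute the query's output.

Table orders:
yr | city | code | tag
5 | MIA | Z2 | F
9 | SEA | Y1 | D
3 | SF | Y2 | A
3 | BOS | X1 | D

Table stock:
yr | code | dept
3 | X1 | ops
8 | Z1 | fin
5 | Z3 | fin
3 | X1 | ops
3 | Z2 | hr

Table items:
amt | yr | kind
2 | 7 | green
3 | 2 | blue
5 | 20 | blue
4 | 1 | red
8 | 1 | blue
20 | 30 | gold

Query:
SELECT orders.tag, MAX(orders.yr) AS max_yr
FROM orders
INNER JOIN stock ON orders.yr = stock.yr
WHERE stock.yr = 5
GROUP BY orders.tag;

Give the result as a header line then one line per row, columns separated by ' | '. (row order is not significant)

== RESULT ==
orders.tag | max_yr
F | 5

Derivation:
After JOIN stock (7 rows):
orders.yr | orders.city | orders.code | orders.tag | stock.yr | stock.code | stock.dept
5 | MIA | Z2 | F | 5 | Z3 | fin
3 | SF | Y2 | A | 3 | X1 | ops
3 | SF | Y2 | A | 3 | X1 | ops
3 | SF | Y2 | A | 3 | Z2 | hr
3 | BOS | X1 | D | 3 | X1 | ops
3 | BOS | X1 | D | 3 | X1 | ops
3 | BOS | X1 | D | 3 | Z2 | hr
After WHERE (1 rows):
orders.yr | orders.city | orders.code | orders.tag | stock.yr | stock.code | stock.dept
5 | MIA | Z2 | F | 5 | Z3 | fin
After GROUP BY (1 rows):
orders.tag | max_yr
F | 5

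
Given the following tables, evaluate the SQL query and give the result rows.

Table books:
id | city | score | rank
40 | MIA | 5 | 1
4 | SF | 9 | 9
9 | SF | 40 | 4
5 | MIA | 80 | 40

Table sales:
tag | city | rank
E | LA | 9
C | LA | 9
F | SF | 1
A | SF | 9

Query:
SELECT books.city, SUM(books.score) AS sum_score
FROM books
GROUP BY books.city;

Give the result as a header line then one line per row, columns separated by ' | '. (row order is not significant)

== RESULT ==
books.city | sum_score
MIA | 85
SF | 49

Derivation:
After GROUP BY (2 rows):
books.city | sum_score
MIA | 85
SF | 49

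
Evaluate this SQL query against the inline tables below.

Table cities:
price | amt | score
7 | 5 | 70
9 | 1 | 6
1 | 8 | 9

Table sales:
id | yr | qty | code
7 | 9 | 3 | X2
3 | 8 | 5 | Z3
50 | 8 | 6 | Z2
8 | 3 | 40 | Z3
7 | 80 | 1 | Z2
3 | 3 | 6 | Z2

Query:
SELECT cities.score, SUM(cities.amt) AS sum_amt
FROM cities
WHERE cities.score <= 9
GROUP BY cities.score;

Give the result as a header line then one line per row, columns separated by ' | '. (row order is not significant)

== RESULT ==
cities.score | sum_amt
6 | 1
9 | 8

Derivation:
After WHERE (2 rows):
cities.price | cities.amt | cities.score
9 | 1 | 6
1 | 8 | 9
After GROUP BY (2 rows):
cities.score | sum_amt
6 | 1
9 | 8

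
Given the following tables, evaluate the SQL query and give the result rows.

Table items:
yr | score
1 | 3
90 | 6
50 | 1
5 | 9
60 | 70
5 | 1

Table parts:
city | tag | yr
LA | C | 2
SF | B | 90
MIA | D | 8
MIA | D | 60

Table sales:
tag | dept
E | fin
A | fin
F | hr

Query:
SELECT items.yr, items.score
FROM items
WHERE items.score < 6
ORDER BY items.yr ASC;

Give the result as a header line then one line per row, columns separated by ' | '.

== RESULT ==
items.yr | items.score
1 | 3
5 | 1
50 | 1

Derivation:
After WHERE (3 rows):
items.yr | items.score
1 | 3
50 | 1
5 | 1
After SELECT (3 rows):
items.yr | items.score
1 | 3
50 | 1
5 | 1
After ORDER BY (3 rows):
items.yr | items.score
1 | 3
5 | 1
50 | 1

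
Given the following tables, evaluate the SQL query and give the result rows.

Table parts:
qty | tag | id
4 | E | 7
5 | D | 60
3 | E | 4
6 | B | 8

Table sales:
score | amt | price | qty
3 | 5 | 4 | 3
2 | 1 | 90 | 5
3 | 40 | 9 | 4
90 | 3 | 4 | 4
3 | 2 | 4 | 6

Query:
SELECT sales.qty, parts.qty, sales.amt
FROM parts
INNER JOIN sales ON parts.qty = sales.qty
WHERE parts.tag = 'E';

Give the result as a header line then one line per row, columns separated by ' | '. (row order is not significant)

== RESULT ==
sales.qty | parts.qty | sales.amt
4 | 4 | 40
4 | 4 | 3
3 | 3 | 5

Derivation:
After JOIN sales (5 rows):
parts.qty | parts.tag | parts.id | sales.score | sales.amt | sales.price | sales.qty
4 | E | 7 | 3 | 40 | 9 | 4
4 | E | 7 | 90 | 3 | 4 | 4
5 | D | 60 | 2 | 1 | 90 | 5
3 | E | 4 | 3 | 5 | 4 | 3
6 | B | 8 | 3 | 2 | 4 | 6
After WHERE (3 rows):
parts.qty | parts.tag | parts.id | sales.score | sales.amt | sales.price | sales.qty
4 | E | 7 | 3 | 40 | 9 | 4
4 | E | 7 | 90 | 3 | 4 | 4
3 | E | 4 | 3 | 5 | 4 | 3
After SELECT (3 rows):
sales.qty | parts.qty | sales.amt
4 | 4 | 40
4 | 4 | 3
3 | 3 | 5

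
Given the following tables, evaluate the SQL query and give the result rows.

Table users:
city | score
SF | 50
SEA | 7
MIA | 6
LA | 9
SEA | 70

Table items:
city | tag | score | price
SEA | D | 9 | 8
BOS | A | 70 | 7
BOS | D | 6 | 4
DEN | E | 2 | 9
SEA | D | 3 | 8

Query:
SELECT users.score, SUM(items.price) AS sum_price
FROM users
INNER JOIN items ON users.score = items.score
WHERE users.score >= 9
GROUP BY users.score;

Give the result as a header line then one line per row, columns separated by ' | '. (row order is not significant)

== RESULT ==
users.score | sum_price
9 | 8
70 | 7

Derivation:
After JOIN items (3 rows):
users.city | users.score | items.city | items.tag | items.score | items.price
MIA | 6 | BOS | D | 6 | 4
LA | 9 | SEA | D | 9 | 8
SEA | 70 | BOS | A | 70 | 7
After WHERE (2 rows):
users.city | users.score | items.city | items.tag | items.score | items.price
LA | 9 | SEA | D | 9 | 8
SEA | 70 | BOS | A | 70 | 7
After GROUP BY (2 rows):
users.score | sum_price
9 | 8
70 | 7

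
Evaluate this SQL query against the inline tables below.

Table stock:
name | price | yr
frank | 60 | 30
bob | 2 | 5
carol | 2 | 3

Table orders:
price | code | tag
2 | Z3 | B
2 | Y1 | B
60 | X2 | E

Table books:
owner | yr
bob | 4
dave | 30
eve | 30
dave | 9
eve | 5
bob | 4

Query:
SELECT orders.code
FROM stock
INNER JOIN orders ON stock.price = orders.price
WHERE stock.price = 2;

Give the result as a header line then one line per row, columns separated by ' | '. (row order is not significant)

== RESULT ==
orders.code
Z3
Y1
Z3
Y1

Derivation:
After JOIN orders (5 rows):
stock.name | stock.price | stock.yr | orders.price | orders.code | orders.tag
frank | 60 | 30 | 60 | X2 | E
bob | 2 | 5 | 2 | Z3 | B
bob | 2 | 5 | 2 | Y1 | B
carol | 2 | 3 | 2 | Z3 | B
carol | 2 | 3 | 2 | Y1 | B
After WHERE (4 rows):
stock.name | stock.price | stock.yr | orders.price | orders.code | orders.tag
bob | 2 | 5 | 2 | Z3 | B
bob | 2 | 5 | 2 | Y1 | B
carol | 2 | 3 | 2 | Z3 | B
carol | 2 | 3 | 2 | Y1 | B
After SELECT (4 rows):
orders.code
Z3
Y1
Z3
Y1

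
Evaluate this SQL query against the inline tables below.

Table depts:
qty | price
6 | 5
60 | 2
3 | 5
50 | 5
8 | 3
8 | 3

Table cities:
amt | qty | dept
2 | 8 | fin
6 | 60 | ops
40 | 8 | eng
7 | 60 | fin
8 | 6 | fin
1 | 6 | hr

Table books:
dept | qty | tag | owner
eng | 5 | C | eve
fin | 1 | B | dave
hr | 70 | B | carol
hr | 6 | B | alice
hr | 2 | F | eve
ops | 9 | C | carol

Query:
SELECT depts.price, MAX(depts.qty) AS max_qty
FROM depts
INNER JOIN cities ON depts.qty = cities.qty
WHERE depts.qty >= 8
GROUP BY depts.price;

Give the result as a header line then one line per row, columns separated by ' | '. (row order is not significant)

== RESULT ==
depts.price | max_qty
2 | 60
3 | 8

Derivation:
After JOIN cities (8 rows):
depts.qty | depts.price | cities.amt | cities.qty | cities.dept
6 | 5 | 8 | 6 | fin
6 | 5 | 1 | 6 | hr
60 | 2 | 6 | 60 | ops
60 | 2 | 7 | 60 | fin
8 | 3 | 2 | 8 | fin
8 | 3 | 40 | 8 | eng
8 | 3 | 2 | 8 | fin
8 | 3 | 40 | 8 | eng
After WHERE (6 rows):
depts.qty | depts.price | cities.amt | cities.qty | cities.dept
60 | 2 | 6 | 60 | ops
60 | 2 | 7 | 60 | fin
8 | 3 | 2 | 8 | fin
8 | 3 | 40 | 8 | eng
8 | 3 | 2 | 8 | fin
8 | 3 | 40 | 8 | eng
After GROUP BY (2 rows):
depts.price | max_qty
2 | 60
3 | 8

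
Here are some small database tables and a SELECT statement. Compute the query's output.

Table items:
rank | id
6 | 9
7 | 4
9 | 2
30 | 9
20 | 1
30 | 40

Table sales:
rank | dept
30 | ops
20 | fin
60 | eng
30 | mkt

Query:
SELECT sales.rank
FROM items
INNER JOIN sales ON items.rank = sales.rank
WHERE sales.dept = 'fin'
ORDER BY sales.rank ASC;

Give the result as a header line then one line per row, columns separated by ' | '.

== RESULT ==
sales.rank
20

Derivation:
After JOIN sales (5 rows):
items.rank | items.id | sales.rank | sales.dept
30 | 9 | 30 | ops
30 | 9 | 30 | mkt
20 | 1 | 20 | fin
30 | 40 | 30 | ops
30 | 40 | 30 | mkt
After WHERE (1 rows):
items.rank | items.id | sales.rank | sales.dept
20 | 1 | 20 | fin
After SELECT (1 rows):
sales.rank
20
After ORDER BY (1 rows):
sales.rank
20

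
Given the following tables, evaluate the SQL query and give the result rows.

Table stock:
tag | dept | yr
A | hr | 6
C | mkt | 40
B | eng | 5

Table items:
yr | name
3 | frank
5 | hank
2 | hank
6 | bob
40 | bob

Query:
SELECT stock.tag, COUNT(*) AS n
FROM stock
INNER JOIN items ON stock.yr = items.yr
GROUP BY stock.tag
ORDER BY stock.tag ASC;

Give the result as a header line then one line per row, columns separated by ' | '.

After JOIN items (3 rows):
stock.tag | stock.dept | stock.yr | items.yr | items.name
A | hr | 6 | 6 | bob
C | mkt | 40 | 40 | bob
B | eng | 5 | 5 | hank
After GROUP BY (3 rows):
stock.tag | n
A | 1
C | 1
B | 1
After ORDER BY (3 rows):
stock.tag | n
A | 1
B | 1
C | 1

== RESULT ==
stock.tag | n
A | 1
B | 1
C | 1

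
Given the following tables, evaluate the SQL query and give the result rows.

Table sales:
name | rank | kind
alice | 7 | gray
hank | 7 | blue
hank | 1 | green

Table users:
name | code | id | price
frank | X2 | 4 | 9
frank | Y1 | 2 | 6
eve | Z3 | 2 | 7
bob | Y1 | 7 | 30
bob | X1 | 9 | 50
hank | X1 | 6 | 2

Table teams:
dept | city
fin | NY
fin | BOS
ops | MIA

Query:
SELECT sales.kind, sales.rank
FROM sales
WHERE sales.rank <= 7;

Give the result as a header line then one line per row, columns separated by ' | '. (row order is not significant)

== RESULT ==
sales.kind | sales.rank
gray | 7
blue | 7
green | 1

Derivation:
After WHERE (3 rows):
sales.name | sales.rank | sales.kind
alice | 7 | gray
hank | 7 | blue
hank | 1 | green
After SELECT (3 rows):
sales.kind | sales.rank
gray | 7
blue | 7
green | 1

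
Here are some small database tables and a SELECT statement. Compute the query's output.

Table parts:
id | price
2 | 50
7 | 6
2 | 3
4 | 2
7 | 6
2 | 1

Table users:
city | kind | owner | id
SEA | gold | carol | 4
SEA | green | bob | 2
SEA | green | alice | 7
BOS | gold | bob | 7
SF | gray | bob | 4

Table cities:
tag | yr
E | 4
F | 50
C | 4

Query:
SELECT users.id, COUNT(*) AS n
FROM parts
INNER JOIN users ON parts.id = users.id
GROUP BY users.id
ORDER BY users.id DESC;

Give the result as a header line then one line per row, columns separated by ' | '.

== RESULT ==
users.id | n
7 | 4
4 | 2
2 | 3

Derivation:
After JOIN users (9 rows):
parts.id | parts.price | users.city | users.kind | users.owner | users.id
2 | 50 | SEA | green | bob | 2
7 | 6 | SEA | green | alice | 7
7 | 6 | BOS | gold | bob | 7
2 | 3 | SEA | green | bob | 2
4 | 2 | SEA | gold | carol | 4
4 | 2 | SF | gray | bob | 4
7 | 6 | SEA | green | alice | 7
7 | 6 | BOS | gold | bob | 7
2 | 1 | SEA | green | bob | 2
After GROUP BY (3 rows):
users.id | n
2 | 3
7 | 4
4 | 2
After ORDER BY (3 rows):
users.id | n
7 | 4
4 | 2
2 | 3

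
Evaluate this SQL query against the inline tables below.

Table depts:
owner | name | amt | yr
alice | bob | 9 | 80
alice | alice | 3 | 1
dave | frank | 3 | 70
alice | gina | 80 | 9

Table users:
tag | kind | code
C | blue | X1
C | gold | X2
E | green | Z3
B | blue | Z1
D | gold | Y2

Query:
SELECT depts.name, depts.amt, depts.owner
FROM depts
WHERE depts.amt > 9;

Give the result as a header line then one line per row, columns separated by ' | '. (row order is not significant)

== RESULT ==
depts.name | depts.amt | depts.owner
gina | 80 | alice

Derivation:
After WHERE (1 rows):
depts.owner | depts.name | depts.amt | depts.yr
alice | gina | 80 | 9
After SELECT (1 rows):
depts.name | depts.amt | depts.owner
gina | 80 | alice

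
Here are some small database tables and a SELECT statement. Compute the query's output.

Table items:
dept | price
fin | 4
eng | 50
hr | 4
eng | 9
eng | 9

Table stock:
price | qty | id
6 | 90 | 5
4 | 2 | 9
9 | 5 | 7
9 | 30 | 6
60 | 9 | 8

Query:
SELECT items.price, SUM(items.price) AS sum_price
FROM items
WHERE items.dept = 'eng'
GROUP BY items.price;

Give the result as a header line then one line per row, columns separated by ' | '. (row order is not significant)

After WHERE (3 rows):
items.dept | items.price
eng | 50
eng | 9
eng | 9
After GROUP BY (2 rows):
items.price | sum_price
50 | 50
9 | 18

== RESULT ==
items.price | sum_price
50 | 50
9 | 18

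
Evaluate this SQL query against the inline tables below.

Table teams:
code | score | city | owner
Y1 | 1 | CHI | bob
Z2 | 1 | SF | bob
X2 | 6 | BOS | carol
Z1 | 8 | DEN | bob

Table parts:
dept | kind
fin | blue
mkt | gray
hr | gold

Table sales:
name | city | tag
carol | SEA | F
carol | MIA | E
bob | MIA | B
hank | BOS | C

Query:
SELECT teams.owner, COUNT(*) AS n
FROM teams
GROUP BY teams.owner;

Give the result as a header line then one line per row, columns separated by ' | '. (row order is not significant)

After GROUP BY (2 rows):
teams.owner | n
bob | 3
carol | 1

== RESULT ==
teams.owner | n
bob | 3
carol | 1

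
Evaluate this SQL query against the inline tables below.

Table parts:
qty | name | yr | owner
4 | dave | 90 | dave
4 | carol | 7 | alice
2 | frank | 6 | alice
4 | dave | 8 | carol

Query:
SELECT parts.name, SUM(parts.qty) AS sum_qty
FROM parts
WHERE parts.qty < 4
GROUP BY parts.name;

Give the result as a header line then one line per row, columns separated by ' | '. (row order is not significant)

== RESULT ==
parts.name | sum_qty
frank | 2

Derivation:
After WHERE (1 rows):
parts.qty | parts.name | parts.yr | parts.owner
2 | frank | 6 | alice
After GROUP BY (1 rows):
parts.name | sum_qty
frank | 2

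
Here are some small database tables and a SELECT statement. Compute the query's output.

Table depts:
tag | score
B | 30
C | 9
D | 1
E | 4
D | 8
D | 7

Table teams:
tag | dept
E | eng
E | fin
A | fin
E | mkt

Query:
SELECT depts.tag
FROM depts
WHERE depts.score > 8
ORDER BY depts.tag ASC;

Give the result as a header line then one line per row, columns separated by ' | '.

After WHERE (2 rows):
depts.tag | depts.score
B | 30
C | 9
After SELECT (2 rows):
depts.tag
B
C
After ORDER BY (2 rows):
depts.tag
B
C

== RESULT ==
depts.tag
B
C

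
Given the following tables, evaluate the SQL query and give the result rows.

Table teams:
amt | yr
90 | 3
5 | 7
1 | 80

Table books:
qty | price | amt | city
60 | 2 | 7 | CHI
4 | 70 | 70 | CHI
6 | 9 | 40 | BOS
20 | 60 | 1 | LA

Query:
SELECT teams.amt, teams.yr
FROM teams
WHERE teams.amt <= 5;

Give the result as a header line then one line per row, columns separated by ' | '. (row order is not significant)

== RESULT ==
teams.amt | teams.yr
5 | 7
1 | 80

Derivation:
After WHERE (2 rows):
teams.amt | teams.yr
5 | 7
1 | 80
After SELECT (2 rows):
teams.amt | teams.yr
5 | 7
1 | 80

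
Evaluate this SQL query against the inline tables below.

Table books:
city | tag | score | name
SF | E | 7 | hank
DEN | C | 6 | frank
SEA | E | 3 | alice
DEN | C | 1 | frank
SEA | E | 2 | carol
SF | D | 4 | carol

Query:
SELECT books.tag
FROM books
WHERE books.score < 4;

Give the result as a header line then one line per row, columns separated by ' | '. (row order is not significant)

After WHERE (3 rows):
books.city | books.tag | books.score | books.name
SEA | E | 3 | alice
DEN | C | 1 | frank
SEA | E | 2 | carol
After SELECT (3 rows):
books.tag
E
C
E

== RESULT ==
books.tag
E
C
E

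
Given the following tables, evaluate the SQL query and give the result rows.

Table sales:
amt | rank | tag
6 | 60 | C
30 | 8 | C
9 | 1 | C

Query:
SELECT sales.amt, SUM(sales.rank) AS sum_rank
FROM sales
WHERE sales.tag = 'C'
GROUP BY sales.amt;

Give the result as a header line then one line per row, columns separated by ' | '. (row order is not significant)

After WHERE (3 rows):
sales.amt | sales.rank | sales.tag
6 | 60 | C
30 | 8 | C
9 | 1 | C
After GROUP BY (3 rows):
sales.amt | sum_rank
6 | 60
30 | 8
9 | 1

== RESULT ==
sales.amt | sum_rank
6 | 60
30 | 8
9 | 1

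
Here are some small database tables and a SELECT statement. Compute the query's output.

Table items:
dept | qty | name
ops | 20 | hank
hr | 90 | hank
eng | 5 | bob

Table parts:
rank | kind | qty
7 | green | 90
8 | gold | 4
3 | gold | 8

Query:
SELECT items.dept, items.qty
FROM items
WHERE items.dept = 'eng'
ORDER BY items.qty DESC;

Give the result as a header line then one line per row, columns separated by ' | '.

== RESULT ==
items.dept | items.qty
eng | 5

Derivation:
After WHERE (1 rows):
items.dept | items.qty | items.name
eng | 5 | bob
After SELECT (1 rows):
items.dept | items.qty
eng | 5
After ORDER BY (1 rows):
items.dept | items.qty
eng | 5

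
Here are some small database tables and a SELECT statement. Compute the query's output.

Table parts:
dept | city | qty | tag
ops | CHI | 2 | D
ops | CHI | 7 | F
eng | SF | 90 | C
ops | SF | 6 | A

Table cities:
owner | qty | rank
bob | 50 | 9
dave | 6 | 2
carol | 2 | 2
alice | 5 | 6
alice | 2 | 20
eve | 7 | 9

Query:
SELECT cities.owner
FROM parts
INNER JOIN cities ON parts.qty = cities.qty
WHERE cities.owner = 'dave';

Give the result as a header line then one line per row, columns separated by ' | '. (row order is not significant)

== RESULT ==
cities.owner
dave

Derivation:
After JOIN cities (4 rows):
parts.dept | parts.city | parts.qty | parts.tag | cities.owner | cities.qty | cities.rank
ops | CHI | 2 | D | carol | 2 | 2
ops | CHI | 2 | D | alice | 2 | 20
ops | CHI | 7 | F | eve | 7 | 9
ops | SF | 6 | A | dave | 6 | 2
After WHERE (1 rows):
parts.dept | parts.city | parts.qty | parts.tag | cities.owner | cities.qty | cities.rank
ops | SF | 6 | A | dave | 6 | 2
After SELECT (1 rows):
cities.owner
dave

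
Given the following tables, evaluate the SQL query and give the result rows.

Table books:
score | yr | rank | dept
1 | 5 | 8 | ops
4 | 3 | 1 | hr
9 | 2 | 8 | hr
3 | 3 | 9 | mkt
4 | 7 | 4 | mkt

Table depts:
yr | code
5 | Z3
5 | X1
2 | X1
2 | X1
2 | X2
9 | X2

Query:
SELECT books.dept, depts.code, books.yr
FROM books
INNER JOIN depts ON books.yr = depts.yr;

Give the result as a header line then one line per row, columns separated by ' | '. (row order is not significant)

After JOIN depts (5 rows):
books.score | books.yr | books.rank | books.dept | depts.yr | depts.code
1 | 5 | 8 | ops | 5 | Z3
1 | 5 | 8 | ops | 5 | X1
9 | 2 | 8 | hr | 2 | X1
9 | 2 | 8 | hr | 2 | X1
9 | 2 | 8 | hr | 2 | X2
After SELECT (5 rows):
books.dept | depts.code | books.yr
ops | Z3 | 5
ops | X1 | 5
hr | X1 | 2
hr | X1 | 2
hr | X2 | 2

== RESULT ==
books.dept | depts.code | books.yr
ops | Z3 | 5
ops | X1 | 5
hr | X1 | 2
hr | X1 | 2
hr | X2 | 2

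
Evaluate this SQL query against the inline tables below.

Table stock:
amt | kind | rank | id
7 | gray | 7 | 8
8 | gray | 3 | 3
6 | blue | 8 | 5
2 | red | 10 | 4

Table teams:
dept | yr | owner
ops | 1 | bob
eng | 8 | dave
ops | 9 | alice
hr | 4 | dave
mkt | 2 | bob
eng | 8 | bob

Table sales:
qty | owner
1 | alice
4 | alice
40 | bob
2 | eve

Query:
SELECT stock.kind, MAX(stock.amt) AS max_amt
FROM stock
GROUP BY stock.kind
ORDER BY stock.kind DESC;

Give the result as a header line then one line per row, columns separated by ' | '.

== RESULT ==
stock.kind | max_amt
red | 2
gray | 8
blue | 6

Derivation:
After GROUP BY (3 rows):
stock.kind | max_amt
gray | 8
blue | 6
red | 2
After ORDER BY (3 rows):
stock.kind | max_amt
red | 2
gray | 8
blue | 6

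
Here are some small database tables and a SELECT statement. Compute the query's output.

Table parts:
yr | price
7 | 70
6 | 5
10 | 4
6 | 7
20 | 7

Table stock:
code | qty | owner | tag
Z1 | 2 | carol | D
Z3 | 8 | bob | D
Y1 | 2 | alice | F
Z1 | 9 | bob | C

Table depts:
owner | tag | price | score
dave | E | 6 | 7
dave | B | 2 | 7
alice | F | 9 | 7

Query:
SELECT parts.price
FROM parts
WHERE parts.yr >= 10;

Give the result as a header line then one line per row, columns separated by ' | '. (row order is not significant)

== RESULT ==
parts.price
4
7

Derivation:
After WHERE (2 rows):
parts.yr | parts.price
10 | 4
20 | 7
After SELECT (2 rows):
parts.price
4
7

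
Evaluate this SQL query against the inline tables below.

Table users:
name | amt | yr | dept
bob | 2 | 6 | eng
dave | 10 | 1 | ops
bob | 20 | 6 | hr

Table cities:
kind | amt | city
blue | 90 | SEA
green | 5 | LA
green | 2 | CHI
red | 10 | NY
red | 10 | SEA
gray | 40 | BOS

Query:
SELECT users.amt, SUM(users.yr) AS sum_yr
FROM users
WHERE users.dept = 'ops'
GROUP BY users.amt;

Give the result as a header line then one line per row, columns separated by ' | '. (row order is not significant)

After WHERE (1 rows):
users.name | users.amt | users.yr | users.dept
dave | 10 | 1 | ops
After GROUP BY (1 rows):
users.amt | sum_yr
10 | 1

== RESULT ==
users.amt | sum_yr
10 | 1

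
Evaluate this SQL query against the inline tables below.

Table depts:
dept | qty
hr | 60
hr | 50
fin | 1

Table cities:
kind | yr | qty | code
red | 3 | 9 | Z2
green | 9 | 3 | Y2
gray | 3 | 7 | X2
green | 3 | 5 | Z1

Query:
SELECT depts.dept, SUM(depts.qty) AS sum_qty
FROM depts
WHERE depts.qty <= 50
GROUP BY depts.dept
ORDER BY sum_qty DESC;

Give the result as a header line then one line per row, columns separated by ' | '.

After WHERE (2 rows):
depts.dept | depts.qty
hr | 50
fin | 1
After GROUP BY (2 rows):
depts.dept | sum_qty
hr | 50
fin | 1
After ORDER BY (2 rows):
depts.dept | sum_qty
hr | 50
fin | 1

== RESULT ==
depts.dept | sum_qty
hr | 50
fin | 1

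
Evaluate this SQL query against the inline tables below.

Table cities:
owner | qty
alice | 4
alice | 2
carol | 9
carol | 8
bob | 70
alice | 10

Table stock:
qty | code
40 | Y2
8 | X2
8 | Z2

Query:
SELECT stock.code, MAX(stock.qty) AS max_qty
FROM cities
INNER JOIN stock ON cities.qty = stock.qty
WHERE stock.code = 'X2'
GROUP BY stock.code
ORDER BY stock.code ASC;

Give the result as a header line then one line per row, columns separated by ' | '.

After JOIN stock (2 rows):
cities.owner | cities.qty | stock.qty | stock.code
carol | 8 | 8 | X2
carol | 8 | 8 | Z2
After WHERE (1 rows):
cities.owner | cities.qty | stock.qty | stock.code
carol | 8 | 8 | X2
After GROUP BY (1 rows):
stock.code | max_qty
X2 | 8
After ORDER BY (1 rows):
stock.code | max_qty
X2 | 8

== RESULT ==
stock.code | max_qty
X2 | 8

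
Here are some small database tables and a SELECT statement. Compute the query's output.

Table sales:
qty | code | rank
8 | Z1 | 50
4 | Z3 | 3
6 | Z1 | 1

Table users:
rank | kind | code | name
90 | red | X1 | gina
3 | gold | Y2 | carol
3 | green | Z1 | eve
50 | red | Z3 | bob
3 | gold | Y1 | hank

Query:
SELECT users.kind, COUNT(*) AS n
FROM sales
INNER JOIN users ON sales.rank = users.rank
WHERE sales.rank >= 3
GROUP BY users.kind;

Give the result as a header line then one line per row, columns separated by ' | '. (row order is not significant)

== RESULT ==
users.kind | n
red | 1
gold | 2
green | 1

Derivation:
After JOIN users (4 rows):
sales.qty | sales.code | sales.rank | users.rank | users.kind | users.code | users.name
8 | Z1 | 50 | 50 | red | Z3 | bob
4 | Z3 | 3 | 3 | gold | Y2 | carol
4 | Z3 | 3 | 3 | green | Z1 | eve
4 | Z3 | 3 | 3 | gold | Y1 | hank
After WHERE (4 rows):
sales.qty | sales.code | sales.rank | users.rank | users.kind | users.code | users.name
8 | Z1 | 50 | 50 | red | Z3 | bob
4 | Z3 | 3 | 3 | gold | Y2 | carol
4 | Z3 | 3 | 3 | green | Z1 | eve
4 | Z3 | 3 | 3 | gold | Y1 | hank
After GROUP BY (3 rows):
users.kind | n
red | 1
gold | 2
green | 1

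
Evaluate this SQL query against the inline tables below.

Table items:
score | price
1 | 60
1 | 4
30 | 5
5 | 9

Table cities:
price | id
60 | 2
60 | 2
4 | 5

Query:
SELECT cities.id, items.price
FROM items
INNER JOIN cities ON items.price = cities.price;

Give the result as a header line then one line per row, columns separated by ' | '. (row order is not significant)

== RESULT ==
cities.id | items.price
2 | 60
2 | 60
5 | 4

Derivation:
After JOIN cities (3 rows):
items.score | items.price | cities.price | cities.id
1 | 60 | 60 | 2
1 | 60 | 60 | 2
1 | 4 | 4 | 5
After SELECT (3 rows):
cities.id | items.price
2 | 60
2 | 60
5 | 4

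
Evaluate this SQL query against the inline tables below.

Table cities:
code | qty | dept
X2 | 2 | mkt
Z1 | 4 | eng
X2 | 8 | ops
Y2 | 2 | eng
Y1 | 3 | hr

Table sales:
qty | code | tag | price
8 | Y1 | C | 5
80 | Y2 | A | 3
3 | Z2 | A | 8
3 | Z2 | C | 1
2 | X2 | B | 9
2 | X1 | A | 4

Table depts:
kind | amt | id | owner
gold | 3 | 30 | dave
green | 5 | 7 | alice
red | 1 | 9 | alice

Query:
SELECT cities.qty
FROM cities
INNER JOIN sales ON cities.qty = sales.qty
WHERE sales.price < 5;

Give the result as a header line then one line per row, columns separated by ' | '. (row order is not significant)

After JOIN sales (7 rows):
cities.code | cities.qty | cities.dept | sales.qty | sales.code | sales.tag | sales.price
X2 | 2 | mkt | 2 | X2 | B | 9
X2 | 2 | mkt | 2 | X1 | A | 4
X2 | 8 | ops | 8 | Y1 | C | 5
Y2 | 2 | eng | 2 | X2 | B | 9
Y2 | 2 | eng | 2 | X1 | A | 4
Y1 | 3 | hr | 3 | Z2 | A | 8
Y1 | 3 | hr | 3 | Z2 | C | 1
After WHERE (3 rows):
cities.code | cities.qty | cities.dept | sales.qty | sales.code | sales.tag | sales.price
X2 | 2 | mkt | 2 | X1 | A | 4
Y2 | 2 | eng | 2 | X1 | A | 4
Y1 | 3 | hr | 3 | Z2 | C | 1
After SELECT (3 rows):
cities.qty
2
2
3

== RESULT ==
cities.qty
2
2
3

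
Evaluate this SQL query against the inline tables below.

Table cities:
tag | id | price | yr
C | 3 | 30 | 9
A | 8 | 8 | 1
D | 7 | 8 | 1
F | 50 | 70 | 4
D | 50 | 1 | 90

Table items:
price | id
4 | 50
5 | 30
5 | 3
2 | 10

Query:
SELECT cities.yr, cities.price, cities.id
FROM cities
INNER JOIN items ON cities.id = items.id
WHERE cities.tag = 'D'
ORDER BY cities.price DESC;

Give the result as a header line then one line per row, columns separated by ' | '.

== RESULT ==
cities.yr | cities.price | cities.id
90 | 1 | 50

Derivation:
After JOIN items (3 rows):
cities.tag | cities.id | cities.price | cities.yr | items.price | items.id
C | 3 | 30 | 9 | 5 | 3
F | 50 | 70 | 4 | 4 | 50
D | 50 | 1 | 90 | 4 | 50
After WHERE (1 rows):
cities.tag | cities.id | cities.price | cities.yr | items.price | items.id
D | 50 | 1 | 90 | 4 | 50
After SELECT (1 rows):
cities.yr | cities.price | cities.id
90 | 1 | 50
After ORDER BY (1 rows):
cities.yr | cities.price | cities.id
90 | 1 | 50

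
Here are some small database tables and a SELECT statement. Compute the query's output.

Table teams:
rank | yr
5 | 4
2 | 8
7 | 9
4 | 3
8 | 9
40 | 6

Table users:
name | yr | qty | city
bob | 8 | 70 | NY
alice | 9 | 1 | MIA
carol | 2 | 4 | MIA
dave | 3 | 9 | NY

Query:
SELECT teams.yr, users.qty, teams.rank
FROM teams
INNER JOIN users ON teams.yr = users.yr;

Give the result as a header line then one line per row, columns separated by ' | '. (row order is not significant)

== RESULT ==
teams.yr | users.qty | teams.rank
8 | 70 | 2
9 | 1 | 7
3 | 9 | 4
9 | 1 | 8

Derivation:
After JOIN users (4 rows):
teams.rank | teams.yr | users.name | users.yr | users.qty | users.city
2 | 8 | bob | 8 | 70 | NY
7 | 9 | alice | 9 | 1 | MIA
4 | 3 | dave | 3 | 9 | NY
8 | 9 | alice | 9 | 1 | MIA
After SELECT (4 rows):
teams.yr | users.qty | teams.rank
8 | 70 | 2
9 | 1 | 7
3 | 9 | 4
9 | 1 | 8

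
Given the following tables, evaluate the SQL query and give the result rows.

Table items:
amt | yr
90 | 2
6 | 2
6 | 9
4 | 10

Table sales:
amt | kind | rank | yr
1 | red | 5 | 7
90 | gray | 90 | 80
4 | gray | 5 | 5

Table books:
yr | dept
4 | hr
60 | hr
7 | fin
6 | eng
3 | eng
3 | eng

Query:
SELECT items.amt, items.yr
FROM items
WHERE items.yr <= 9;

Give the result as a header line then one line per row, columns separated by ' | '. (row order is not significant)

After WHERE (3 rows):
items.amt | items.yr
90 | 2
6 | 2
6 | 9
After SELECT (3 rows):
items.amt | items.yr
90 | 2
6 | 2
6 | 9

== RESULT ==
items.amt | items.yr
90 | 2
6 | 2
6 | 9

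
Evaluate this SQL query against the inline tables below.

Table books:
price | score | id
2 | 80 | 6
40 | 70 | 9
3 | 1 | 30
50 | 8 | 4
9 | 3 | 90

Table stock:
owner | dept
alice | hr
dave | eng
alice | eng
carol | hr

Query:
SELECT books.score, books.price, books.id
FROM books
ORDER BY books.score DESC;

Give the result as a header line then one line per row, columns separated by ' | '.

== RESULT ==
books.score | books.price | books.id
80 | 2 | 6
70 | 40 | 9
8 | 50 | 4
3 | 9 | 90
1 | 3 | 30

Derivation:
After SELECT (5 rows):
books.score | books.price | books.id
80 | 2 | 6
70 | 40 | 9
1 | 3 | 30
8 | 50 | 4
3 | 9 | 90
After ORDER BY (5 rows):
books.score | books.price | books.id
80 | 2 | 6
70 | 40 | 9
8 | 50 | 4
3 | 9 | 90
1 | 3 | 30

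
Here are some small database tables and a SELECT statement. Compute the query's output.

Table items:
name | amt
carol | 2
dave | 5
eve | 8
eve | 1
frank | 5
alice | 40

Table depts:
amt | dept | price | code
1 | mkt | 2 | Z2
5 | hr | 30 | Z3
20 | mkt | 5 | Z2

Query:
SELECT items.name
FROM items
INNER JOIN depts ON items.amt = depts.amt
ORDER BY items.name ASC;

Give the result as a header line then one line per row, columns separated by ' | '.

After JOIN depts (3 rows):
items.name | items.amt | depts.amt | depts.dept | depts.price | depts.code
dave | 5 | 5 | hr | 30 | Z3
eve | 1 | 1 | mkt | 2 | Z2
frank | 5 | 5 | hr | 30 | Z3
After SELECT (3 rows):
items.name
dave
eve
frank
After ORDER BY (3 rows):
items.name
dave
eve
frank

== RESULT ==
items.name
dave
eve
frank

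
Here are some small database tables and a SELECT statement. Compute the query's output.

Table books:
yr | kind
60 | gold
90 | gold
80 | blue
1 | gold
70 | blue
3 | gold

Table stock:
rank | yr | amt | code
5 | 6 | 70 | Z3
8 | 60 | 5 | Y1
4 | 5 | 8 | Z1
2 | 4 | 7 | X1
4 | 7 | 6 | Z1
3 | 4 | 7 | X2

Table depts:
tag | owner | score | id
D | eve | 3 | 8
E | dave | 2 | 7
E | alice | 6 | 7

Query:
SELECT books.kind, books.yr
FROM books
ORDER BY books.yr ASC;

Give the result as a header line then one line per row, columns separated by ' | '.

After SELECT (6 rows):
books.kind | books.yr
gold | 60
gold | 90
blue | 80
gold | 1
blue | 70
gold | 3
After ORDER BY (6 rows):
books.kind | books.yr
gold | 1
gold | 3
gold | 60
blue | 70
blue | 80
gold | 90

== RESULT ==
books.kind | books.yr
gold | 1
gold | 3
gold | 60
blue | 70
blue | 80
gold | 90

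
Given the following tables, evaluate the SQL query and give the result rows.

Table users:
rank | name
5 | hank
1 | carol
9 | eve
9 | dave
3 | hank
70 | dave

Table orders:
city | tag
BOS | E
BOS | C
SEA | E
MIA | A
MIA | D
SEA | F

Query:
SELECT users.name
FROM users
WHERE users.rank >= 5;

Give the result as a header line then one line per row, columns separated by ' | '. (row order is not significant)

After WHERE (4 rows):
users.rank | users.name
5 | hank
9 | eve
9 | dave
70 | dave
After SELECT (4 rows):
users.name
hank
eve
dave
dave

== RESULT ==
users.name
hank
eve
dave
dave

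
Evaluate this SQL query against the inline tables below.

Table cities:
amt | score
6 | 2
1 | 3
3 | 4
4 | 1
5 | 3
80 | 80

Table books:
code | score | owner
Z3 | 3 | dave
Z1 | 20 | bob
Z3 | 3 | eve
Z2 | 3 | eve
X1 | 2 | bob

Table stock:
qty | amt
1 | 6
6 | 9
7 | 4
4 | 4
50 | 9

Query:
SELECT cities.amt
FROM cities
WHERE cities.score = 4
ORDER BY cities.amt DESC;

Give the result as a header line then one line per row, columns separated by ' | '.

After WHERE (1 rows):
cities.amt | cities.score
3 | 4
After SELECT (1 rows):
cities.amt
3
After ORDER BY (1 rows):
cities.amt
3

== RESULT ==
cities.amt
3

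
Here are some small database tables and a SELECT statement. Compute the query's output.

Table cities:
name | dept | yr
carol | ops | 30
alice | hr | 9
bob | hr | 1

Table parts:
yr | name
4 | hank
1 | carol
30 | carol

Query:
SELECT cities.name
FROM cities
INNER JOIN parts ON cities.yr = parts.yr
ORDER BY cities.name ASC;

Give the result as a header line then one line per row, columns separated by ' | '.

After JOIN parts (2 rows):
cities.name | cities.dept | cities.yr | parts.yr | parts.name
carol | ops | 30 | 30 | carol
bob | hr | 1 | 1 | carol
After SELECT (2 rows):
cities.name
carol
bob
After ORDER BY (2 rows):
cities.name
bob
carol

== RESULT ==
cities.name
bob
carol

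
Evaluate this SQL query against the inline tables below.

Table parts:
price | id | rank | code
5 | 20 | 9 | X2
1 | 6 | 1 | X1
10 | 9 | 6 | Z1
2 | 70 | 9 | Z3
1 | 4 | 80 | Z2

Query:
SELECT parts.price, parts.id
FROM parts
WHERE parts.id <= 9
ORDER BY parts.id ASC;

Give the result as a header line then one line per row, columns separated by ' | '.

== RESULT ==
parts.price | parts.id
1 | 4
1 | 6
10 | 9

Derivation:
After WHERE (3 rows):
parts.price | parts.id | parts.rank | parts.code
1 | 6 | 1 | X1
10 | 9 | 6 | Z1
1 | 4 | 80 | Z2
After SELECT (3 rows):
parts.price | parts.id
1 | 6
10 | 9
1 | 4
After ORDER BY (3 rows):
parts.price | parts.id
1 | 4
1 | 6
10 | 9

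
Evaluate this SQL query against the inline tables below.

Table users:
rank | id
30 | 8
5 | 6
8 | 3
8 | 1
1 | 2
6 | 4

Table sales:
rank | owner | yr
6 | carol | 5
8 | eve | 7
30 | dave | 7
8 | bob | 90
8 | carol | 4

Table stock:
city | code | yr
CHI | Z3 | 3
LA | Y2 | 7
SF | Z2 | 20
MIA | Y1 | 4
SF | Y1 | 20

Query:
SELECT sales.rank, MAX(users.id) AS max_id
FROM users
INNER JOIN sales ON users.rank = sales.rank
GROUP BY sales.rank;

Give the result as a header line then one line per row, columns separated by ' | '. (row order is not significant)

== RESULT ==
sales.rank | max_id
30 | 8
8 | 3
6 | 4

Derivation:
After JOIN sales (8 rows):
users.rank | users.id | sales.rank | sales.owner | sales.yr
30 | 8 | 30 | dave | 7
8 | 3 | 8 | eve | 7
8 | 3 | 8 | bob | 90
8 | 3 | 8 | carol | 4
8 | 1 | 8 | eve | 7
8 | 1 | 8 | bob | 90
8 | 1 | 8 | carol | 4
6 | 4 | 6 | carol | 5
After GROUP BY (3 rows):
sales.rank | max_id
30 | 8
8 | 3
6 | 4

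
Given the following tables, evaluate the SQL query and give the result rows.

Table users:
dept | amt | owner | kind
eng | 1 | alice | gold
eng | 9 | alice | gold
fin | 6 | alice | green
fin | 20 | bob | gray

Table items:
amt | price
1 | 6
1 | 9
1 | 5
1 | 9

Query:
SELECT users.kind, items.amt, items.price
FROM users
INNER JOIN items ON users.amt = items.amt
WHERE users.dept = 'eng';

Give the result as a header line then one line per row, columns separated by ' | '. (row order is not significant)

After JOIN items (4 rows):
users.dept | users.amt | users.owner | users.kind | items.amt | items.price
eng | 1 | alice | gold | 1 | 6
eng | 1 | alice | gold | 1 | 9
eng | 1 | alice | gold | 1 | 5
eng | 1 | alice | gold | 1 | 9
After WHERE (4 rows):
users.dept | users.amt | users.owner | users.kind | items.amt | items.price
eng | 1 | alice | gold | 1 | 6
eng | 1 | alice | gold | 1 | 9
eng | 1 | alice | gold | 1 | 5
eng | 1 | alice | gold | 1 | 9
After SELECT (4 rows):
users.kind | items.amt | items.price
gold | 1 | 6
gold | 1 | 9
gold | 1 | 5
gold | 1 | 9

== RESULT ==
users.kind | items.amt | items.price
gold | 1 | 6
gold | 1 | 9
gold | 1 | 5
gold | 1 | 9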